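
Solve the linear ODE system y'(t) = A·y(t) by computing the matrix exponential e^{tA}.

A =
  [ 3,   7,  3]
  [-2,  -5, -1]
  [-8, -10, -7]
e^{tA} =
  [-t^2*exp(-3*t) + 6*t*exp(-3*t) + exp(-3*t), -t^2*exp(-3*t) + 7*t*exp(-3*t), -t^2*exp(-3*t)/2 + 3*t*exp(-3*t)]
  [-2*t*exp(-3*t), -2*t*exp(-3*t) + exp(-3*t), -t*exp(-3*t)]
  [2*t^2*exp(-3*t) - 8*t*exp(-3*t), 2*t^2*exp(-3*t) - 10*t*exp(-3*t), t^2*exp(-3*t) - 4*t*exp(-3*t) + exp(-3*t)]

Strategy: write A = P · J · P⁻¹ where J is a Jordan canonical form, so e^{tA} = P · e^{tJ} · P⁻¹, and e^{tJ} can be computed block-by-block.

A has Jordan form
J =
  [-3,  1,  0]
  [ 0, -3,  1]
  [ 0,  0, -3]
(up to reordering of blocks).

Per-block formulas:
  For a 3×3 Jordan block J_3(-3): exp(t · J_3(-3)) = e^(-3t)·(I + t·N + (t^2/2)·N^2), where N is the 3×3 nilpotent shift.

After assembling e^{tJ} and conjugating by P, we get:

e^{tA} =
  [-t^2*exp(-3*t) + 6*t*exp(-3*t) + exp(-3*t), -t^2*exp(-3*t) + 7*t*exp(-3*t), -t^2*exp(-3*t)/2 + 3*t*exp(-3*t)]
  [-2*t*exp(-3*t), -2*t*exp(-3*t) + exp(-3*t), -t*exp(-3*t)]
  [2*t^2*exp(-3*t) - 8*t*exp(-3*t), 2*t^2*exp(-3*t) - 10*t*exp(-3*t), t^2*exp(-3*t) - 4*t*exp(-3*t) + exp(-3*t)]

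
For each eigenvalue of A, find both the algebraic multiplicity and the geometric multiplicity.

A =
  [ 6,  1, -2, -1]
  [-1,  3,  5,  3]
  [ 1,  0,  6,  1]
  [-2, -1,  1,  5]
λ = 5: alg = 4, geom = 2

Step 1 — factor the characteristic polynomial to read off the algebraic multiplicities:
  χ_A(x) = (x - 5)^4

Step 2 — compute geometric multiplicities via the rank-nullity identity g(λ) = n − rank(A − λI):
  rank(A − (5)·I) = 2, so dim ker(A − (5)·I) = n − 2 = 2

Summary:
  λ = 5: algebraic multiplicity = 4, geometric multiplicity = 2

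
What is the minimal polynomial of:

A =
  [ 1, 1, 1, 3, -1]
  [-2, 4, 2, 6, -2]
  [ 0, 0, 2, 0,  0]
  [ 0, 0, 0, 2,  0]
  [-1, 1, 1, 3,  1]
x^2 - 4*x + 4

The characteristic polynomial is χ_A(x) = (x - 2)^5, so the eigenvalues are known. The minimal polynomial is
  m_A(x) = Π_λ (x − λ)^{k_λ}
where k_λ is the size of the *largest* Jordan block for λ (equivalently, the smallest k with (A − λI)^k v = 0 for every generalised eigenvector v of λ).

  λ = 2: largest Jordan block has size 2, contributing (x − 2)^2

So m_A(x) = (x - 2)^2 = x^2 - 4*x + 4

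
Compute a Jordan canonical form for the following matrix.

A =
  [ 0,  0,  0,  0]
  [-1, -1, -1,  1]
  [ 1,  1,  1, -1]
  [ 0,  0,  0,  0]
J_2(0) ⊕ J_1(0) ⊕ J_1(0)

The characteristic polynomial is
  det(x·I − A) = x^4

Eigenvalues and multiplicities (the geometric multiplicity of λ is n − rank(A − λI), which equals the number of Jordan blocks for λ):
  λ = 0: algebraic multiplicity = 4, geometric multiplicity = 3

Determining the block sizes for each eigenvalue:
  λ = 0: 3 blocks summing to 4 forces exactly one block of size 2 and the rest size 1 → block sizes [2, 1, 1]

Assembling the blocks gives a Jordan form
J =
  [0, 1, 0, 0]
  [0, 0, 0, 0]
  [0, 0, 0, 0]
  [0, 0, 0, 0]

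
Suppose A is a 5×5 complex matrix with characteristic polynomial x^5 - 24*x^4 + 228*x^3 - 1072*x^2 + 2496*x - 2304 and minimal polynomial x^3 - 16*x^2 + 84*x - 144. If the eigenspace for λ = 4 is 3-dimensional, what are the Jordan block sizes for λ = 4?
Block sizes for λ = 4: [1, 1, 1]

Step 1 — from the characteristic polynomial, algebraic multiplicity of λ = 4 is 3. From dim ker(A − (4)·I) = 3, there are exactly 3 Jordan blocks for λ = 4.
Step 2 — from the minimal polynomial, the factor (x − 4) tells us the largest block for λ = 4 has size 1.
Step 3 — with total size 3, 3 blocks, and largest block 1, the block sizes (in nonincreasing order) are [1, 1, 1].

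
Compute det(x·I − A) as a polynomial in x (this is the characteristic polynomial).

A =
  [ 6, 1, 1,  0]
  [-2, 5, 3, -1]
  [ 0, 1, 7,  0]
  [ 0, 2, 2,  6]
x^4 - 24*x^3 + 216*x^2 - 864*x + 1296

Expanding det(x·I − A) (e.g. by cofactor expansion or by noting that A is similar to its Jordan form J, which has the same characteristic polynomial as A) gives
  χ_A(x) = x^4 - 24*x^3 + 216*x^2 - 864*x + 1296
which factors as (x - 6)^4. The eigenvalues (with algebraic multiplicities) are λ = 6 with multiplicity 4.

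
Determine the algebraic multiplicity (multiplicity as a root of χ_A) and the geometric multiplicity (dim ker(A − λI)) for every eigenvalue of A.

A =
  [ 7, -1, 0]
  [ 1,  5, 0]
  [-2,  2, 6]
λ = 6: alg = 3, geom = 2

Step 1 — factor the characteristic polynomial to read off the algebraic multiplicities:
  χ_A(x) = (x - 6)^3

Step 2 — compute geometric multiplicities via the rank-nullity identity g(λ) = n − rank(A − λI):
  rank(A − (6)·I) = 1, so dim ker(A − (6)·I) = n − 1 = 2

Summary:
  λ = 6: algebraic multiplicity = 3, geometric multiplicity = 2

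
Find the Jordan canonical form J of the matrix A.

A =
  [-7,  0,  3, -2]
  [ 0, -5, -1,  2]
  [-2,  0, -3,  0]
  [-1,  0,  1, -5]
J_3(-5) ⊕ J_1(-5)

The characteristic polynomial is
  det(x·I − A) = x^4 + 20*x^3 + 150*x^2 + 500*x + 625 = (x + 5)^4

Eigenvalues and multiplicities (the geometric multiplicity of λ is n − rank(A − λI), which equals the number of Jordan blocks for λ):
  λ = -5: algebraic multiplicity = 4, geometric multiplicity = 2

Determining the block sizes for each eigenvalue:
  λ = -5: with am = 4 and gm = 2, the partition is not yet determined (e.g. several partitions of 4 into 2 parts exist). Let N = A − (-5)·I. Computing rank(N^1) = 2, rank(N^2) = 1, rank(N^3) = 0; the number of blocks of size ≥ j is rank(N^{j−1}) − rank(N^j), giving [2, 1, 1]. So we have 1 block(s) of size 3, 1 block(s) of size 1 → block sizes [3, 1]

Assembling the blocks gives a Jordan form
J =
  [-5,  1,  0,  0]
  [ 0, -5,  1,  0]
  [ 0,  0, -5,  0]
  [ 0,  0,  0, -5]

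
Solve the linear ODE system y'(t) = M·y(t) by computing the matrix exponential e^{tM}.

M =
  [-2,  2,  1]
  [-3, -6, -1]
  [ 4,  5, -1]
e^{tM} =
  [-t^2*exp(-3*t)/2 + t*exp(-3*t) + exp(-3*t), t^2*exp(-3*t)/2 + 2*t*exp(-3*t), t^2*exp(-3*t)/2 + t*exp(-3*t)]
  [t^2*exp(-3*t) - 3*t*exp(-3*t), -t^2*exp(-3*t) - 3*t*exp(-3*t) + exp(-3*t), -t^2*exp(-3*t) - t*exp(-3*t)]
  [-3*t^2*exp(-3*t)/2 + 4*t*exp(-3*t), 3*t^2*exp(-3*t)/2 + 5*t*exp(-3*t), 3*t^2*exp(-3*t)/2 + 2*t*exp(-3*t) + exp(-3*t)]

Strategy: write M = P · J · P⁻¹ where J is a Jordan canonical form, so e^{tM} = P · e^{tJ} · P⁻¹, and e^{tJ} can be computed block-by-block.

M has Jordan form
J =
  [-3,  1,  0]
  [ 0, -3,  1]
  [ 0,  0, -3]
(up to reordering of blocks).

Per-block formulas:
  For a 3×3 Jordan block J_3(-3): exp(t · J_3(-3)) = e^(-3t)·(I + t·N + (t^2/2)·N^2), where N is the 3×3 nilpotent shift.

After assembling e^{tJ} and conjugating by P, we get:

e^{tM} =
  [-t^2*exp(-3*t)/2 + t*exp(-3*t) + exp(-3*t), t^2*exp(-3*t)/2 + 2*t*exp(-3*t), t^2*exp(-3*t)/2 + t*exp(-3*t)]
  [t^2*exp(-3*t) - 3*t*exp(-3*t), -t^2*exp(-3*t) - 3*t*exp(-3*t) + exp(-3*t), -t^2*exp(-3*t) - t*exp(-3*t)]
  [-3*t^2*exp(-3*t)/2 + 4*t*exp(-3*t), 3*t^2*exp(-3*t)/2 + 5*t*exp(-3*t), 3*t^2*exp(-3*t)/2 + 2*t*exp(-3*t) + exp(-3*t)]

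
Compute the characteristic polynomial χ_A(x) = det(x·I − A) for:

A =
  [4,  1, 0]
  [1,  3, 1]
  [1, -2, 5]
x^3 - 12*x^2 + 48*x - 64

Expanding det(x·I − A) (e.g. by cofactor expansion or by noting that A is similar to its Jordan form J, which has the same characteristic polynomial as A) gives
  χ_A(x) = x^3 - 12*x^2 + 48*x - 64
which factors as (x - 4)^3. The eigenvalues (with algebraic multiplicities) are λ = 4 with multiplicity 3.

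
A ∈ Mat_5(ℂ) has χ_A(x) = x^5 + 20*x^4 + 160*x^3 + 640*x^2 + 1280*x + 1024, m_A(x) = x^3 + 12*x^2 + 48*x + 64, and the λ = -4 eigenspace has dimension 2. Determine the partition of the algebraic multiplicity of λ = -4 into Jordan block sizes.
Block sizes for λ = -4: [3, 2]

Step 1 — from the characteristic polynomial, algebraic multiplicity of λ = -4 is 5. From dim ker(A − (-4)·I) = 2, there are exactly 2 Jordan blocks for λ = -4.
Step 2 — from the minimal polynomial, the factor (x + 4)^3 tells us the largest block for λ = -4 has size 3.
Step 3 — with total size 5, 2 blocks, and largest block 3, the block sizes (in nonincreasing order) are [3, 2].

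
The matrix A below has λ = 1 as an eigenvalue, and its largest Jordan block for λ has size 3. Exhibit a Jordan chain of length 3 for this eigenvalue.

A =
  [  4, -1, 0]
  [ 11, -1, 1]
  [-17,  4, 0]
A Jordan chain for λ = 1 of length 3:
v_1 = (-2, -6, 10)ᵀ
v_2 = (3, 11, -17)ᵀ
v_3 = (1, 0, 0)ᵀ

Let N = A − (1)·I. We want v_3 with N^3 v_3 = 0 but N^2 v_3 ≠ 0; then v_{j-1} := N · v_j for j = 3, …, 2.

Pick v_3 = (1, 0, 0)ᵀ.
Then v_2 = N · v_3 = (3, 11, -17)ᵀ.
Then v_1 = N · v_2 = (-2, -6, 10)ᵀ.

Sanity check: (A − (1)·I) v_1 = (0, 0, 0)ᵀ = 0. ✓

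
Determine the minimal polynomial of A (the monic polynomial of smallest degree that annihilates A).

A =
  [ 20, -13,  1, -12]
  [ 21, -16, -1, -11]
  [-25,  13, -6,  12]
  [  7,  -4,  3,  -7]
x^4 + 9*x^3 - 15*x^2 - 325*x - 750

The characteristic polynomial is χ_A(x) = (x - 6)*(x + 5)^3, so the eigenvalues are known. The minimal polynomial is
  m_A(x) = Π_λ (x − λ)^{k_λ}
where k_λ is the size of the *largest* Jordan block for λ (equivalently, the smallest k with (A − λI)^k v = 0 for every generalised eigenvector v of λ).

  λ = -5: largest Jordan block has size 3, contributing (x + 5)^3
  λ = 6: largest Jordan block has size 1, contributing (x − 6)

So m_A(x) = (x - 6)*(x + 5)^3 = x^4 + 9*x^3 - 15*x^2 - 325*x - 750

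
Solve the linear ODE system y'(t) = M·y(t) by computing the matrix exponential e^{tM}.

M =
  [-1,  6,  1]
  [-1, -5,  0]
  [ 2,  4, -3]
e^{tM} =
  [2*t*exp(-3*t) + exp(-3*t), 2*t^2*exp(-3*t) + 6*t*exp(-3*t), t^2*exp(-3*t) + t*exp(-3*t)]
  [-t*exp(-3*t), -t^2*exp(-3*t) - 2*t*exp(-3*t) + exp(-3*t), -t^2*exp(-3*t)/2]
  [2*t*exp(-3*t), 2*t^2*exp(-3*t) + 4*t*exp(-3*t), t^2*exp(-3*t) + exp(-3*t)]

Strategy: write M = P · J · P⁻¹ where J is a Jordan canonical form, so e^{tM} = P · e^{tJ} · P⁻¹, and e^{tJ} can be computed block-by-block.

M has Jordan form
J =
  [-3,  1,  0]
  [ 0, -3,  1]
  [ 0,  0, -3]
(up to reordering of blocks).

Per-block formulas:
  For a 3×3 Jordan block J_3(-3): exp(t · J_3(-3)) = e^(-3t)·(I + t·N + (t^2/2)·N^2), where N is the 3×3 nilpotent shift.

After assembling e^{tJ} and conjugating by P, we get:

e^{tM} =
  [2*t*exp(-3*t) + exp(-3*t), 2*t^2*exp(-3*t) + 6*t*exp(-3*t), t^2*exp(-3*t) + t*exp(-3*t)]
  [-t*exp(-3*t), -t^2*exp(-3*t) - 2*t*exp(-3*t) + exp(-3*t), -t^2*exp(-3*t)/2]
  [2*t*exp(-3*t), 2*t^2*exp(-3*t) + 4*t*exp(-3*t), t^2*exp(-3*t) + exp(-3*t)]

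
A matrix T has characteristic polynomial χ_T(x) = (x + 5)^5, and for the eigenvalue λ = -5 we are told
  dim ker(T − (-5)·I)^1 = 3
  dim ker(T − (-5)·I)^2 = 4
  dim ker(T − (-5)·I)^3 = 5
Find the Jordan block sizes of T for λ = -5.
Block sizes for λ = -5: [3, 1, 1]

From the dimensions of kernels of powers, the number of Jordan blocks of size at least j is d_j − d_{j−1} where d_j = dim ker(N^j) (with d_0 = 0). Computing the differences gives [3, 1, 1].
The number of blocks of size exactly k is (#blocks of size ≥ k) − (#blocks of size ≥ k + 1), so the partition is: 2 block(s) of size 1, 1 block(s) of size 3.
In nonincreasing order the block sizes are [3, 1, 1].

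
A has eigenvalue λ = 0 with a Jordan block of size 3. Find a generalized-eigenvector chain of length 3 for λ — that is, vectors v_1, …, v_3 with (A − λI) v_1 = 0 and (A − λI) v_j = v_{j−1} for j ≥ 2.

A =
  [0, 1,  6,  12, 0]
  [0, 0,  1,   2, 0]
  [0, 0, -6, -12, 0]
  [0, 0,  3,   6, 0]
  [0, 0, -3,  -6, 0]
A Jordan chain for λ = 0 of length 3:
v_1 = (1, 0, 0, 0, 0)ᵀ
v_2 = (6, 1, -6, 3, -3)ᵀ
v_3 = (0, 0, 1, 0, 0)ᵀ

Let N = A − (0)·I. We want v_3 with N^3 v_3 = 0 but N^2 v_3 ≠ 0; then v_{j-1} := N · v_j for j = 3, …, 2.

Pick v_3 = (0, 0, 1, 0, 0)ᵀ.
Then v_2 = N · v_3 = (6, 1, -6, 3, -3)ᵀ.
Then v_1 = N · v_2 = (1, 0, 0, 0, 0)ᵀ.

Sanity check: (A − (0)·I) v_1 = (0, 0, 0, 0, 0)ᵀ = 0. ✓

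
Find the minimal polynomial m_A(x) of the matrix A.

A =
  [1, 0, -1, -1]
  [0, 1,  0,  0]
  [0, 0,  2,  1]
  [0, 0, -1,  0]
x^2 - 2*x + 1

The characteristic polynomial is χ_A(x) = (x - 1)^4, so the eigenvalues are known. The minimal polynomial is
  m_A(x) = Π_λ (x − λ)^{k_λ}
where k_λ is the size of the *largest* Jordan block for λ (equivalently, the smallest k with (A − λI)^k v = 0 for every generalised eigenvector v of λ).

  λ = 1: largest Jordan block has size 2, contributing (x − 1)^2

So m_A(x) = (x - 1)^2 = x^2 - 2*x + 1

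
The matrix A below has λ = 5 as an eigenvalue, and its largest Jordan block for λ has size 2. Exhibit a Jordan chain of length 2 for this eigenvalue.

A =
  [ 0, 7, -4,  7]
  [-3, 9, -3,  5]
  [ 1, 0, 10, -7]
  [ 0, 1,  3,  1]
A Jordan chain for λ = 5 of length 2:
v_1 = (-5, -3, 1, 0)ᵀ
v_2 = (1, 0, 0, 0)ᵀ

Let N = A − (5)·I. We want v_2 with N^2 v_2 = 0 but N^1 v_2 ≠ 0; then v_{j-1} := N · v_j for j = 2, …, 2.

Pick v_2 = (1, 0, 0, 0)ᵀ.
Then v_1 = N · v_2 = (-5, -3, 1, 0)ᵀ.

Sanity check: (A − (5)·I) v_1 = (0, 0, 0, 0)ᵀ = 0. ✓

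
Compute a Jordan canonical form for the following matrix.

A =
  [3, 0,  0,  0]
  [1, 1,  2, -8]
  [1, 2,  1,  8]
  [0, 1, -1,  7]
J_2(3) ⊕ J_2(3)

The characteristic polynomial is
  det(x·I − A) = x^4 - 12*x^3 + 54*x^2 - 108*x + 81 = (x - 3)^4

Eigenvalues and multiplicities (the geometric multiplicity of λ is n − rank(A − λI), which equals the number of Jordan blocks for λ):
  λ = 3: algebraic multiplicity = 4, geometric multiplicity = 2

Determining the block sizes for each eigenvalue:
  λ = 3: with am = 4 and gm = 2, the partition is not yet determined (e.g. several partitions of 4 into 2 parts exist). Let N = A − (3)·I. Computing rank(N^1) = 2, rank(N^2) = 0; the number of blocks of size ≥ j is rank(N^{j−1}) − rank(N^j), giving [2, 2]. So we have 2 block(s) of size 2 → block sizes [2, 2]

Assembling the blocks gives a Jordan form
J =
  [3, 1, 0, 0]
  [0, 3, 0, 0]
  [0, 0, 3, 1]
  [0, 0, 0, 3]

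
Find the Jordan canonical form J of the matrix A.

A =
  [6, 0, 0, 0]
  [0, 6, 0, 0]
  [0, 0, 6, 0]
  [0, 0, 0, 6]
J_1(6) ⊕ J_1(6) ⊕ J_1(6) ⊕ J_1(6)

The characteristic polynomial is
  det(x·I − A) = x^4 - 24*x^3 + 216*x^2 - 864*x + 1296 = (x - 6)^4

Eigenvalues and multiplicities (the geometric multiplicity of λ is n − rank(A − λI), which equals the number of Jordan blocks for λ):
  λ = 6: algebraic multiplicity = 4, geometric multiplicity = 4

Determining the block sizes for each eigenvalue:
  λ = 6: gm = am = 4, so every block has size 1 → block sizes [1, 1, 1, 1]

Assembling the blocks gives a Jordan form
J =
  [6, 0, 0, 0]
  [0, 6, 0, 0]
  [0, 0, 6, 0]
  [0, 0, 0, 6]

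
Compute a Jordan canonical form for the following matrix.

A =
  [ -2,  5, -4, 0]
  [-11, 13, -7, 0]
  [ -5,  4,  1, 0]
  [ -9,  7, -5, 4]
J_3(4) ⊕ J_1(4)

The characteristic polynomial is
  det(x·I − A) = x^4 - 16*x^3 + 96*x^2 - 256*x + 256 = (x - 4)^4

Eigenvalues and multiplicities (the geometric multiplicity of λ is n − rank(A − λI), which equals the number of Jordan blocks for λ):
  λ = 4: algebraic multiplicity = 4, geometric multiplicity = 2

Determining the block sizes for each eigenvalue:
  λ = 4: with am = 4 and gm = 2, the partition is not yet determined (e.g. several partitions of 4 into 2 parts exist). Let N = A − (4)·I. Computing rank(N^1) = 2, rank(N^2) = 1, rank(N^3) = 0; the number of blocks of size ≥ j is rank(N^{j−1}) − rank(N^j), giving [2, 1, 1]. So we have 1 block(s) of size 3, 1 block(s) of size 1 → block sizes [3, 1]

Assembling the blocks gives a Jordan form
J =
  [4, 1, 0, 0]
  [0, 4, 1, 0]
  [0, 0, 4, 0]
  [0, 0, 0, 4]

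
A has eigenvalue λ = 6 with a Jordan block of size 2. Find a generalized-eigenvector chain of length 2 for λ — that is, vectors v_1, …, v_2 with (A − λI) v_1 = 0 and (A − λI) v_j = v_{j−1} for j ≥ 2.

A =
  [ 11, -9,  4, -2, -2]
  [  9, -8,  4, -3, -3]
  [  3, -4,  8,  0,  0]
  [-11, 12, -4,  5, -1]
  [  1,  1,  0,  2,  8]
A Jordan chain for λ = 6 of length 2:
v_1 = (4, 4, 2, -4, 0)ᵀ
v_2 = (0, 0, 1, 0, 0)ᵀ

Let N = A − (6)·I. We want v_2 with N^2 v_2 = 0 but N^1 v_2 ≠ 0; then v_{j-1} := N · v_j for j = 2, …, 2.

Pick v_2 = (0, 0, 1, 0, 0)ᵀ.
Then v_1 = N · v_2 = (4, 4, 2, -4, 0)ᵀ.

Sanity check: (A − (6)·I) v_1 = (0, 0, 0, 0, 0)ᵀ = 0. ✓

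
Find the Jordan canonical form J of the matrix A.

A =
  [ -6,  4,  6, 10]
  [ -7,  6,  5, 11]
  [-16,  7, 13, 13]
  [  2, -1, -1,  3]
J_3(4) ⊕ J_1(4)

The characteristic polynomial is
  det(x·I − A) = x^4 - 16*x^3 + 96*x^2 - 256*x + 256 = (x - 4)^4

Eigenvalues and multiplicities (the geometric multiplicity of λ is n − rank(A − λI), which equals the number of Jordan blocks for λ):
  λ = 4: algebraic multiplicity = 4, geometric multiplicity = 2

Determining the block sizes for each eigenvalue:
  λ = 4: with am = 4 and gm = 2, the partition is not yet determined (e.g. several partitions of 4 into 2 parts exist). Let N = A − (4)·I. Computing rank(N^1) = 2, rank(N^2) = 1, rank(N^3) = 0; the number of blocks of size ≥ j is rank(N^{j−1}) − rank(N^j), giving [2, 1, 1]. So we have 1 block(s) of size 3, 1 block(s) of size 1 → block sizes [3, 1]

Assembling the blocks gives a Jordan form
J =
  [4, 1, 0, 0]
  [0, 4, 1, 0]
  [0, 0, 4, 0]
  [0, 0, 0, 4]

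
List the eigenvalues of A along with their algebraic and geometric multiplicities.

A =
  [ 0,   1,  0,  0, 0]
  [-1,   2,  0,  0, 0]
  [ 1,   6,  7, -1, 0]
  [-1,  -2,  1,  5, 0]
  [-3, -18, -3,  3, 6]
λ = 1: alg = 2, geom = 1; λ = 6: alg = 3, geom = 2

Step 1 — factor the characteristic polynomial to read off the algebraic multiplicities:
  χ_A(x) = (x - 6)^3*(x - 1)^2

Step 2 — compute geometric multiplicities via the rank-nullity identity g(λ) = n − rank(A − λI):
  rank(A − (1)·I) = 4, so dim ker(A − (1)·I) = n − 4 = 1
  rank(A − (6)·I) = 3, so dim ker(A − (6)·I) = n − 3 = 2

Summary:
  λ = 1: algebraic multiplicity = 2, geometric multiplicity = 1
  λ = 6: algebraic multiplicity = 3, geometric multiplicity = 2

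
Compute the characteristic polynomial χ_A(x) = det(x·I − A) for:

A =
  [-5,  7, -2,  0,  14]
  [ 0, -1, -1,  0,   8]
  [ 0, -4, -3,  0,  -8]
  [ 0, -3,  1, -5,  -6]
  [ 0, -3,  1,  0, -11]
x^5 + 25*x^4 + 250*x^3 + 1250*x^2 + 3125*x + 3125

Expanding det(x·I − A) (e.g. by cofactor expansion or by noting that A is similar to its Jordan form J, which has the same characteristic polynomial as A) gives
  χ_A(x) = x^5 + 25*x^4 + 250*x^3 + 1250*x^2 + 3125*x + 3125
which factors as (x + 5)^5. The eigenvalues (with algebraic multiplicities) are λ = -5 with multiplicity 5.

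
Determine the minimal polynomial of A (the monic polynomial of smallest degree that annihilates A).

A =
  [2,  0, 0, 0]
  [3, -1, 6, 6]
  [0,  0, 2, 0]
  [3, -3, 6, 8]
x^2 - 7*x + 10

The characteristic polynomial is χ_A(x) = (x - 5)*(x - 2)^3, so the eigenvalues are known. The minimal polynomial is
  m_A(x) = Π_λ (x − λ)^{k_λ}
where k_λ is the size of the *largest* Jordan block for λ (equivalently, the smallest k with (A − λI)^k v = 0 for every generalised eigenvector v of λ).

  λ = 2: largest Jordan block has size 1, contributing (x − 2)
  λ = 5: largest Jordan block has size 1, contributing (x − 5)

So m_A(x) = (x - 5)*(x - 2) = x^2 - 7*x + 10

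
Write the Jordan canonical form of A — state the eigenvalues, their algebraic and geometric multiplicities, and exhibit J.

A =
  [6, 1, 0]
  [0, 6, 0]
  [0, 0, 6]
J_2(6) ⊕ J_1(6)

The characteristic polynomial is
  det(x·I − A) = x^3 - 18*x^2 + 108*x - 216 = (x - 6)^3

Eigenvalues and multiplicities (the geometric multiplicity of λ is n − rank(A − λI), which equals the number of Jordan blocks for λ):
  λ = 6: algebraic multiplicity = 3, geometric multiplicity = 2

Determining the block sizes for each eigenvalue:
  λ = 6: 2 blocks summing to 3 forces exactly one block of size 2 and the rest size 1 → block sizes [2, 1]

Assembling the blocks gives a Jordan form
J =
  [6, 1, 0]
  [0, 6, 0]
  [0, 0, 6]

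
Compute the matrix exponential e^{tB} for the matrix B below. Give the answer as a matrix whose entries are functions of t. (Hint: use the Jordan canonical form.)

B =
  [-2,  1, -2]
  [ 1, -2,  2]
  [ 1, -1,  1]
e^{tB} =
  [-t*exp(-t) + exp(-t), t*exp(-t), -2*t*exp(-t)]
  [t*exp(-t), -t*exp(-t) + exp(-t), 2*t*exp(-t)]
  [t*exp(-t), -t*exp(-t), 2*t*exp(-t) + exp(-t)]

Strategy: write B = P · J · P⁻¹ where J is a Jordan canonical form, so e^{tB} = P · e^{tJ} · P⁻¹, and e^{tJ} can be computed block-by-block.

B has Jordan form
J =
  [-1,  1,  0]
  [ 0, -1,  0]
  [ 0,  0, -1]
(up to reordering of blocks).

Per-block formulas:
  For a 2×2 Jordan block J_2(-1): exp(t · J_2(-1)) = e^(-1t)·(I + t·N), where N is the 2×2 nilpotent shift.
  For a 1×1 block at λ = -1: exp(t · [-1]) = [e^(-1t)].

After assembling e^{tJ} and conjugating by P, we get:

e^{tB} =
  [-t*exp(-t) + exp(-t), t*exp(-t), -2*t*exp(-t)]
  [t*exp(-t), -t*exp(-t) + exp(-t), 2*t*exp(-t)]
  [t*exp(-t), -t*exp(-t), 2*t*exp(-t) + exp(-t)]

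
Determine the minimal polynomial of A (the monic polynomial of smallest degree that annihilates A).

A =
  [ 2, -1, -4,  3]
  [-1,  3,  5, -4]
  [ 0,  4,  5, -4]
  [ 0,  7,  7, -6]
x^3 - 3*x^2 + 3*x - 1

The characteristic polynomial is χ_A(x) = (x - 1)^4, so the eigenvalues are known. The minimal polynomial is
  m_A(x) = Π_λ (x − λ)^{k_λ}
where k_λ is the size of the *largest* Jordan block for λ (equivalently, the smallest k with (A − λI)^k v = 0 for every generalised eigenvector v of λ).

  λ = 1: largest Jordan block has size 3, contributing (x − 1)^3

So m_A(x) = (x - 1)^3 = x^3 - 3*x^2 + 3*x - 1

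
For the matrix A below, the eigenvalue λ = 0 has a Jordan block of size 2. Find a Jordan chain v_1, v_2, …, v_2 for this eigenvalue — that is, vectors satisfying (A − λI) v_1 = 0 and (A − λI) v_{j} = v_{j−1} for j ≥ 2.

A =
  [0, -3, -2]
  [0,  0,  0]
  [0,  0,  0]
A Jordan chain for λ = 0 of length 2:
v_1 = (-3, 0, 0)ᵀ
v_2 = (0, 1, 0)ᵀ

Let N = A − (0)·I. We want v_2 with N^2 v_2 = 0 but N^1 v_2 ≠ 0; then v_{j-1} := N · v_j for j = 2, …, 2.

Pick v_2 = (0, 1, 0)ᵀ.
Then v_1 = N · v_2 = (-3, 0, 0)ᵀ.

Sanity check: (A − (0)·I) v_1 = (0, 0, 0)ᵀ = 0. ✓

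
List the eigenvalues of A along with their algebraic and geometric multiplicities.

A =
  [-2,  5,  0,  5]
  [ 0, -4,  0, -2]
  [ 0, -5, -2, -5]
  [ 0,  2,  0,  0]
λ = -2: alg = 4, geom = 3

Step 1 — factor the characteristic polynomial to read off the algebraic multiplicities:
  χ_A(x) = (x + 2)^4

Step 2 — compute geometric multiplicities via the rank-nullity identity g(λ) = n − rank(A − λI):
  rank(A − (-2)·I) = 1, so dim ker(A − (-2)·I) = n − 1 = 3

Summary:
  λ = -2: algebraic multiplicity = 4, geometric multiplicity = 3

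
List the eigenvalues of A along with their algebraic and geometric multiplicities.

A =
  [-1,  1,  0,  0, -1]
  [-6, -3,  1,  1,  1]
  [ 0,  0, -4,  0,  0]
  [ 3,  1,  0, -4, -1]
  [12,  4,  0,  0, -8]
λ = -4: alg = 5, geom = 3

Step 1 — factor the characteristic polynomial to read off the algebraic multiplicities:
  χ_A(x) = (x + 4)^5

Step 2 — compute geometric multiplicities via the rank-nullity identity g(λ) = n − rank(A − λI):
  rank(A − (-4)·I) = 2, so dim ker(A − (-4)·I) = n − 2 = 3

Summary:
  λ = -4: algebraic multiplicity = 5, geometric multiplicity = 3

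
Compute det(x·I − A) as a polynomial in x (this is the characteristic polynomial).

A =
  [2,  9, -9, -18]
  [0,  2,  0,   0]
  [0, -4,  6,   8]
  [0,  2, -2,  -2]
x^4 - 8*x^3 + 24*x^2 - 32*x + 16

Expanding det(x·I − A) (e.g. by cofactor expansion or by noting that A is similar to its Jordan form J, which has the same characteristic polynomial as A) gives
  χ_A(x) = x^4 - 8*x^3 + 24*x^2 - 32*x + 16
which factors as (x - 2)^4. The eigenvalues (with algebraic multiplicities) are λ = 2 with multiplicity 4.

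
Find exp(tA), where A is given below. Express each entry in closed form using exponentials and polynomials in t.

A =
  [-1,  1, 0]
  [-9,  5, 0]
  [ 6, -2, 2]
e^{tA} =
  [-3*t*exp(2*t) + exp(2*t), t*exp(2*t), 0]
  [-9*t*exp(2*t), 3*t*exp(2*t) + exp(2*t), 0]
  [6*t*exp(2*t), -2*t*exp(2*t), exp(2*t)]

Strategy: write A = P · J · P⁻¹ where J is a Jordan canonical form, so e^{tA} = P · e^{tJ} · P⁻¹, and e^{tJ} can be computed block-by-block.

A has Jordan form
J =
  [2, 1, 0]
  [0, 2, 0]
  [0, 0, 2]
(up to reordering of blocks).

Per-block formulas:
  For a 1×1 block at λ = 2: exp(t · [2]) = [e^(2t)].
  For a 2×2 Jordan block J_2(2): exp(t · J_2(2)) = e^(2t)·(I + t·N), where N is the 2×2 nilpotent shift.

After assembling e^{tJ} and conjugating by P, we get:

e^{tA} =
  [-3*t*exp(2*t) + exp(2*t), t*exp(2*t), 0]
  [-9*t*exp(2*t), 3*t*exp(2*t) + exp(2*t), 0]
  [6*t*exp(2*t), -2*t*exp(2*t), exp(2*t)]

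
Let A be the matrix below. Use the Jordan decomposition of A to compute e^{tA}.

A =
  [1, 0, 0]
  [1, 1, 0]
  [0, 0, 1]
e^{tA} =
  [exp(t), 0, 0]
  [t*exp(t), exp(t), 0]
  [0, 0, exp(t)]

Strategy: write A = P · J · P⁻¹ where J is a Jordan canonical form, so e^{tA} = P · e^{tJ} · P⁻¹, and e^{tJ} can be computed block-by-block.

A has Jordan form
J =
  [1, 1, 0]
  [0, 1, 0]
  [0, 0, 1]
(up to reordering of blocks).

Per-block formulas:
  For a 2×2 Jordan block J_2(1): exp(t · J_2(1)) = e^(1t)·(I + t·N), where N is the 2×2 nilpotent shift.
  For a 1×1 block at λ = 1: exp(t · [1]) = [e^(1t)].

After assembling e^{tJ} and conjugating by P, we get:

e^{tA} =
  [exp(t), 0, 0]
  [t*exp(t), exp(t), 0]
  [0, 0, exp(t)]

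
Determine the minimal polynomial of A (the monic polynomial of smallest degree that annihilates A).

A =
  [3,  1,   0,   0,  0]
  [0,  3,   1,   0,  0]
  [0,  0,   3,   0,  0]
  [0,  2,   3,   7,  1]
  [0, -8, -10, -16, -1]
x^3 - 9*x^2 + 27*x - 27

The characteristic polynomial is χ_A(x) = (x - 3)^5, so the eigenvalues are known. The minimal polynomial is
  m_A(x) = Π_λ (x − λ)^{k_λ}
where k_λ is the size of the *largest* Jordan block for λ (equivalently, the smallest k with (A − λI)^k v = 0 for every generalised eigenvector v of λ).

  λ = 3: largest Jordan block has size 3, contributing (x − 3)^3

So m_A(x) = (x - 3)^3 = x^3 - 9*x^2 + 27*x - 27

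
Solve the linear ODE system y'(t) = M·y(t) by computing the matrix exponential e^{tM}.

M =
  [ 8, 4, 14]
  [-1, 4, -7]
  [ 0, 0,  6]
e^{tM} =
  [2*t*exp(6*t) + exp(6*t), 4*t*exp(6*t), 14*t*exp(6*t)]
  [-t*exp(6*t), -2*t*exp(6*t) + exp(6*t), -7*t*exp(6*t)]
  [0, 0, exp(6*t)]

Strategy: write M = P · J · P⁻¹ where J is a Jordan canonical form, so e^{tM} = P · e^{tJ} · P⁻¹, and e^{tJ} can be computed block-by-block.

M has Jordan form
J =
  [6, 1, 0]
  [0, 6, 0]
  [0, 0, 6]
(up to reordering of blocks).

Per-block formulas:
  For a 2×2 Jordan block J_2(6): exp(t · J_2(6)) = e^(6t)·(I + t·N), where N is the 2×2 nilpotent shift.
  For a 1×1 block at λ = 6: exp(t · [6]) = [e^(6t)].

After assembling e^{tJ} and conjugating by P, we get:

e^{tM} =
  [2*t*exp(6*t) + exp(6*t), 4*t*exp(6*t), 14*t*exp(6*t)]
  [-t*exp(6*t), -2*t*exp(6*t) + exp(6*t), -7*t*exp(6*t)]
  [0, 0, exp(6*t)]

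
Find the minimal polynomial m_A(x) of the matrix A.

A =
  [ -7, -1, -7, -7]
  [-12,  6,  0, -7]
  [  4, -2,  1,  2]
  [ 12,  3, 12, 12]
x^2 - 6*x + 9

The characteristic polynomial is χ_A(x) = (x - 3)^4, so the eigenvalues are known. The minimal polynomial is
  m_A(x) = Π_λ (x − λ)^{k_λ}
where k_λ is the size of the *largest* Jordan block for λ (equivalently, the smallest k with (A − λI)^k v = 0 for every generalised eigenvector v of λ).

  λ = 3: largest Jordan block has size 2, contributing (x − 3)^2

So m_A(x) = (x - 3)^2 = x^2 - 6*x + 9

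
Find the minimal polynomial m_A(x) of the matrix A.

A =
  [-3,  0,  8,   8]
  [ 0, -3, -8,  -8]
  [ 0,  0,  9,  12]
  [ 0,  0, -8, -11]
x^2 + 2*x - 3

The characteristic polynomial is χ_A(x) = (x - 1)*(x + 3)^3, so the eigenvalues are known. The minimal polynomial is
  m_A(x) = Π_λ (x − λ)^{k_λ}
where k_λ is the size of the *largest* Jordan block for λ (equivalently, the smallest k with (A − λI)^k v = 0 for every generalised eigenvector v of λ).

  λ = -3: largest Jordan block has size 1, contributing (x + 3)
  λ = 1: largest Jordan block has size 1, contributing (x − 1)

So m_A(x) = (x - 1)*(x + 3) = x^2 + 2*x - 3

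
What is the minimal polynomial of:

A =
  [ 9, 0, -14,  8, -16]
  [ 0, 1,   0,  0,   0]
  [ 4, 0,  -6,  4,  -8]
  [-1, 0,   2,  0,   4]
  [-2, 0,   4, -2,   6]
x^3 - 7*x^2 + 14*x - 8

The characteristic polynomial is χ_A(x) = (x - 4)*(x - 2)^2*(x - 1)^2, so the eigenvalues are known. The minimal polynomial is
  m_A(x) = Π_λ (x − λ)^{k_λ}
where k_λ is the size of the *largest* Jordan block for λ (equivalently, the smallest k with (A − λI)^k v = 0 for every generalised eigenvector v of λ).

  λ = 1: largest Jordan block has size 1, contributing (x − 1)
  λ = 2: largest Jordan block has size 1, contributing (x − 2)
  λ = 4: largest Jordan block has size 1, contributing (x − 4)

So m_A(x) = (x - 4)*(x - 2)*(x - 1) = x^3 - 7*x^2 + 14*x - 8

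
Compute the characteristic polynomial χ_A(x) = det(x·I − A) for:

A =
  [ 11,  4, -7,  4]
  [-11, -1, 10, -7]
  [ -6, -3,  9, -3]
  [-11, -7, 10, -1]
x^4 - 18*x^3 + 117*x^2 - 324*x + 324

Expanding det(x·I − A) (e.g. by cofactor expansion or by noting that A is similar to its Jordan form J, which has the same characteristic polynomial as A) gives
  χ_A(x) = x^4 - 18*x^3 + 117*x^2 - 324*x + 324
which factors as (x - 6)^2*(x - 3)^2. The eigenvalues (with algebraic multiplicities) are λ = 3 with multiplicity 2, λ = 6 with multiplicity 2.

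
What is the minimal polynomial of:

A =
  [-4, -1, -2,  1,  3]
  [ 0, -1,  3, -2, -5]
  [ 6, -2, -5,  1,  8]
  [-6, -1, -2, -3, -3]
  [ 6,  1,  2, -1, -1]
x^4 + 10*x^3 + 24*x^2 - 32*x - 128

The characteristic polynomial is χ_A(x) = (x - 2)*(x + 4)^4, so the eigenvalues are known. The minimal polynomial is
  m_A(x) = Π_λ (x − λ)^{k_λ}
where k_λ is the size of the *largest* Jordan block for λ (equivalently, the smallest k with (A − λI)^k v = 0 for every generalised eigenvector v of λ).

  λ = -4: largest Jordan block has size 3, contributing (x + 4)^3
  λ = 2: largest Jordan block has size 1, contributing (x − 2)

So m_A(x) = (x - 2)*(x + 4)^3 = x^4 + 10*x^3 + 24*x^2 - 32*x - 128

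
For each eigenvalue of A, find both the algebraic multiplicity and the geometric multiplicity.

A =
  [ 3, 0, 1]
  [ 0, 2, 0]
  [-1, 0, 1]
λ = 2: alg = 3, geom = 2

Step 1 — factor the characteristic polynomial to read off the algebraic multiplicities:
  χ_A(x) = (x - 2)^3

Step 2 — compute geometric multiplicities via the rank-nullity identity g(λ) = n − rank(A − λI):
  rank(A − (2)·I) = 1, so dim ker(A − (2)·I) = n − 1 = 2

Summary:
  λ = 2: algebraic multiplicity = 3, geometric multiplicity = 2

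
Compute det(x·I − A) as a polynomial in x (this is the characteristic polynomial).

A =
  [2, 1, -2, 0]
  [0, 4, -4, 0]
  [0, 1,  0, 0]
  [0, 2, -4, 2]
x^4 - 8*x^3 + 24*x^2 - 32*x + 16

Expanding det(x·I − A) (e.g. by cofactor expansion or by noting that A is similar to its Jordan form J, which has the same characteristic polynomial as A) gives
  χ_A(x) = x^4 - 8*x^3 + 24*x^2 - 32*x + 16
which factors as (x - 2)^4. The eigenvalues (with algebraic multiplicities) are λ = 2 with multiplicity 4.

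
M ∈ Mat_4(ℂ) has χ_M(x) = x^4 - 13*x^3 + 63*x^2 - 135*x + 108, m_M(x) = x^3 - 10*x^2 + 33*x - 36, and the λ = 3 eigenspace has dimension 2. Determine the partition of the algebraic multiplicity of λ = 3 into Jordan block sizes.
Block sizes for λ = 3: [2, 1]

Step 1 — from the characteristic polynomial, algebraic multiplicity of λ = 3 is 3. From dim ker(M − (3)·I) = 2, there are exactly 2 Jordan blocks for λ = 3.
Step 2 — from the minimal polynomial, the factor (x − 3)^2 tells us the largest block for λ = 3 has size 2.
Step 3 — with total size 3, 2 blocks, and largest block 2, the block sizes (in nonincreasing order) are [2, 1].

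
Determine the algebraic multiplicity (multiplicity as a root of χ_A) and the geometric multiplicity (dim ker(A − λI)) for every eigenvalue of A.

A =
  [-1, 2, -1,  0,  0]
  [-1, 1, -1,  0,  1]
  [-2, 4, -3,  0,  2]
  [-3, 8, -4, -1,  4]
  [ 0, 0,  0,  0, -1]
λ = -1: alg = 5, geom = 2

Step 1 — factor the characteristic polynomial to read off the algebraic multiplicities:
  χ_A(x) = (x + 1)^5

Step 2 — compute geometric multiplicities via the rank-nullity identity g(λ) = n − rank(A − λI):
  rank(A − (-1)·I) = 3, so dim ker(A − (-1)·I) = n − 3 = 2

Summary:
  λ = -1: algebraic multiplicity = 5, geometric multiplicity = 2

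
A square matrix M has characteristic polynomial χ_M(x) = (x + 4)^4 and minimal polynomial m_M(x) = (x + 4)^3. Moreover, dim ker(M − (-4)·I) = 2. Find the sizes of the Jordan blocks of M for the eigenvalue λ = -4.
Block sizes for λ = -4: [3, 1]

Step 1 — from the characteristic polynomial, algebraic multiplicity of λ = -4 is 4. From dim ker(M − (-4)·I) = 2, there are exactly 2 Jordan blocks for λ = -4.
Step 2 — from the minimal polynomial, the factor (x + 4)^3 tells us the largest block for λ = -4 has size 3.
Step 3 — with total size 4, 2 blocks, and largest block 3, the block sizes (in nonincreasing order) are [3, 1].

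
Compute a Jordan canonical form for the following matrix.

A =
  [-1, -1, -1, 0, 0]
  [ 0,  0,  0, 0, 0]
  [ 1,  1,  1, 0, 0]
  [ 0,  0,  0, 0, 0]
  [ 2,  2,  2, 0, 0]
J_2(0) ⊕ J_1(0) ⊕ J_1(0) ⊕ J_1(0)

The characteristic polynomial is
  det(x·I − A) = x^5

Eigenvalues and multiplicities (the geometric multiplicity of λ is n − rank(A − λI), which equals the number of Jordan blocks for λ):
  λ = 0: algebraic multiplicity = 5, geometric multiplicity = 4

Determining the block sizes for each eigenvalue:
  λ = 0: 4 blocks summing to 5 forces exactly one block of size 2 and the rest size 1 → block sizes [2, 1, 1, 1]

Assembling the blocks gives a Jordan form
J =
  [0, 1, 0, 0, 0]
  [0, 0, 0, 0, 0]
  [0, 0, 0, 0, 0]
  [0, 0, 0, 0, 0]
  [0, 0, 0, 0, 0]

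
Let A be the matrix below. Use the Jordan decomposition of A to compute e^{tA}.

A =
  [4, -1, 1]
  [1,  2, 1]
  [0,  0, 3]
e^{tA} =
  [t*exp(3*t) + exp(3*t), -t*exp(3*t), t*exp(3*t)]
  [t*exp(3*t), -t*exp(3*t) + exp(3*t), t*exp(3*t)]
  [0, 0, exp(3*t)]

Strategy: write A = P · J · P⁻¹ where J is a Jordan canonical form, so e^{tA} = P · e^{tJ} · P⁻¹, and e^{tJ} can be computed block-by-block.

A has Jordan form
J =
  [3, 1, 0]
  [0, 3, 0]
  [0, 0, 3]
(up to reordering of blocks).

Per-block formulas:
  For a 1×1 block at λ = 3: exp(t · [3]) = [e^(3t)].
  For a 2×2 Jordan block J_2(3): exp(t · J_2(3)) = e^(3t)·(I + t·N), where N is the 2×2 nilpotent shift.

After assembling e^{tJ} and conjugating by P, we get:

e^{tA} =
  [t*exp(3*t) + exp(3*t), -t*exp(3*t), t*exp(3*t)]
  [t*exp(3*t), -t*exp(3*t) + exp(3*t), t*exp(3*t)]
  [0, 0, exp(3*t)]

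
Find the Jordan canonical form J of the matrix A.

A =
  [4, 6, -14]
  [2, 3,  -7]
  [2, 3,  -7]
J_2(0) ⊕ J_1(0)

The characteristic polynomial is
  det(x·I − A) = x^3

Eigenvalues and multiplicities (the geometric multiplicity of λ is n − rank(A − λI), which equals the number of Jordan blocks for λ):
  λ = 0: algebraic multiplicity = 3, geometric multiplicity = 2

Determining the block sizes for each eigenvalue:
  λ = 0: 2 blocks summing to 3 forces exactly one block of size 2 and the rest size 1 → block sizes [2, 1]

Assembling the blocks gives a Jordan form
J =
  [0, 1, 0]
  [0, 0, 0]
  [0, 0, 0]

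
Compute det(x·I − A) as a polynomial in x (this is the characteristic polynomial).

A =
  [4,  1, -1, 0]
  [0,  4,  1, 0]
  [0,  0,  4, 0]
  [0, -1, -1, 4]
x^4 - 16*x^3 + 96*x^2 - 256*x + 256

Expanding det(x·I − A) (e.g. by cofactor expansion or by noting that A is similar to its Jordan form J, which has the same characteristic polynomial as A) gives
  χ_A(x) = x^4 - 16*x^3 + 96*x^2 - 256*x + 256
which factors as (x - 4)^4. The eigenvalues (with algebraic multiplicities) are λ = 4 with multiplicity 4.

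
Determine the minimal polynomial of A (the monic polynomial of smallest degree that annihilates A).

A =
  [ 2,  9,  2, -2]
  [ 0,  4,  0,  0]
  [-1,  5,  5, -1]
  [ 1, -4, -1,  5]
x^2 - 8*x + 16

The characteristic polynomial is χ_A(x) = (x - 4)^4, so the eigenvalues are known. The minimal polynomial is
  m_A(x) = Π_λ (x − λ)^{k_λ}
where k_λ is the size of the *largest* Jordan block for λ (equivalently, the smallest k with (A − λI)^k v = 0 for every generalised eigenvector v of λ).

  λ = 4: largest Jordan block has size 2, contributing (x − 4)^2

So m_A(x) = (x - 4)^2 = x^2 - 8*x + 16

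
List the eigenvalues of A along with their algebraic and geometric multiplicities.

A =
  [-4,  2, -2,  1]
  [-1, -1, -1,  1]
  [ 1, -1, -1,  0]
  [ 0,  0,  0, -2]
λ = -2: alg = 4, geom = 2

Step 1 — factor the characteristic polynomial to read off the algebraic multiplicities:
  χ_A(x) = (x + 2)^4

Step 2 — compute geometric multiplicities via the rank-nullity identity g(λ) = n − rank(A − λI):
  rank(A − (-2)·I) = 2, so dim ker(A − (-2)·I) = n − 2 = 2

Summary:
  λ = -2: algebraic multiplicity = 4, geometric multiplicity = 2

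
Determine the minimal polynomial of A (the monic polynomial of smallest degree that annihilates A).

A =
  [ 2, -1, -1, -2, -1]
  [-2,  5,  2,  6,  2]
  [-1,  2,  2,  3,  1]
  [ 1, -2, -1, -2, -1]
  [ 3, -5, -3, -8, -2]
x^3 - 3*x^2 + 3*x - 1

The characteristic polynomial is χ_A(x) = (x - 1)^5, so the eigenvalues are known. The minimal polynomial is
  m_A(x) = Π_λ (x − λ)^{k_λ}
where k_λ is the size of the *largest* Jordan block for λ (equivalently, the smallest k with (A − λI)^k v = 0 for every generalised eigenvector v of λ).

  λ = 1: largest Jordan block has size 3, contributing (x − 1)^3

So m_A(x) = (x - 1)^3 = x^3 - 3*x^2 + 3*x - 1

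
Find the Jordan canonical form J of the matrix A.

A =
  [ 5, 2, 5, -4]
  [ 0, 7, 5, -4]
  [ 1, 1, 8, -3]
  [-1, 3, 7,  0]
J_3(5) ⊕ J_1(5)

The characteristic polynomial is
  det(x·I − A) = x^4 - 20*x^3 + 150*x^2 - 500*x + 625 = (x - 5)^4

Eigenvalues and multiplicities (the geometric multiplicity of λ is n − rank(A − λI), which equals the number of Jordan blocks for λ):
  λ = 5: algebraic multiplicity = 4, geometric multiplicity = 2

Determining the block sizes for each eigenvalue:
  λ = 5: with am = 4 and gm = 2, the partition is not yet determined (e.g. several partitions of 4 into 2 parts exist). Let N = A − (5)·I. Computing rank(N^1) = 2, rank(N^2) = 1, rank(N^3) = 0; the number of blocks of size ≥ j is rank(N^{j−1}) − rank(N^j), giving [2, 1, 1]. So we have 1 block(s) of size 3, 1 block(s) of size 1 → block sizes [3, 1]

Assembling the blocks gives a Jordan form
J =
  [5, 1, 0, 0]
  [0, 5, 1, 0]
  [0, 0, 5, 0]
  [0, 0, 0, 5]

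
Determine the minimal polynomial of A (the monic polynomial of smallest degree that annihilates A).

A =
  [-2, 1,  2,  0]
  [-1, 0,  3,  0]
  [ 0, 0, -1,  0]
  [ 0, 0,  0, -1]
x^3 + 3*x^2 + 3*x + 1

The characteristic polynomial is χ_A(x) = (x + 1)^4, so the eigenvalues are known. The minimal polynomial is
  m_A(x) = Π_λ (x − λ)^{k_λ}
where k_λ is the size of the *largest* Jordan block for λ (equivalently, the smallest k with (A − λI)^k v = 0 for every generalised eigenvector v of λ).

  λ = -1: largest Jordan block has size 3, contributing (x + 1)^3

So m_A(x) = (x + 1)^3 = x^3 + 3*x^2 + 3*x + 1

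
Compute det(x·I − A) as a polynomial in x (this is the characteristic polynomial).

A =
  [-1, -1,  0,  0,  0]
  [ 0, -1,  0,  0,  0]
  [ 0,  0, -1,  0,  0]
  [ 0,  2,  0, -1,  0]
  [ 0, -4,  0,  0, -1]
x^5 + 5*x^4 + 10*x^3 + 10*x^2 + 5*x + 1

Expanding det(x·I − A) (e.g. by cofactor expansion or by noting that A is similar to its Jordan form J, which has the same characteristic polynomial as A) gives
  χ_A(x) = x^5 + 5*x^4 + 10*x^3 + 10*x^2 + 5*x + 1
which factors as (x + 1)^5. The eigenvalues (with algebraic multiplicities) are λ = -1 with multiplicity 5.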